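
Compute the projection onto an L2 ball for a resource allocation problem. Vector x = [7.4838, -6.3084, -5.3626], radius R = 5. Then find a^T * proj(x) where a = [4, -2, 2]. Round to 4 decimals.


Step 1: Compute ||x|| (intermediates to 6 decimals).
||x|| = sqrt(7.4838^2 + (-6.3084)^2 + (-5.3626)^2) = 11.160674
Step 2: Project.
Since ||x|| > R, scale = R/||x|| = 5/11.160674 = 0.448002, proj(x) = scale * x
proj(x) = [3.352757, -2.826176, -2.402456]
Step 3: Dot product.
a^T * proj(x) = 4*3.352757 - 2*(-2.826176) + 2*(-2.402456) = 14.2585


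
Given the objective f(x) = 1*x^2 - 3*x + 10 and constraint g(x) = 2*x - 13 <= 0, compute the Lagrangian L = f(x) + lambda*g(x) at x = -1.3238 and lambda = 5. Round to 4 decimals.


Step 1: Evaluate f(x).
f(-1.3238) = 1*(-1.3238)^2 - 3*(-1.3238) + 10 = 15.7238
Step 2: Evaluate g(x).
g(-1.3238) = 2*-1.3238 - 13 = -15.6476
Step 3: Compute Lagrangian.
L = 15.7238 + 5*-15.6476 = -62.5142


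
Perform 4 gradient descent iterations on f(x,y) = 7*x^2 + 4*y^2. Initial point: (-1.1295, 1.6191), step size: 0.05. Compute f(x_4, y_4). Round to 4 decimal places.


Gradient descent on f(x,y) = 7*x^2 + 4*y^2.
Starting point: (-1.1295, 1.6191), alpha = 0.05
Step 1: grad_x = 2*7*-1.1295 = -15.813, grad_y = 2*4*1.6191 = 12.9528
  x_1 = -1.1295 - 0.05*-15.813 = -0.3389
  y_1 = 1.6191 - 0.05*12.9528 = 0.9715
Step 2: grad_x = 2*7*-0.3389 = -4.7439, grad_y = 2*4*0.9715 = 7.7717
  x_2 = -0.3389 - 0.05*-4.7439 = -0.1017
  y_2 = 0.9715 - 0.05*7.7717 = 0.5829
Step 3: grad_x = 2*7*-0.1017 = -1.4232, grad_y = 2*4*0.5829 = 4.663
  x_3 = -0.1017 - 0.05*-1.4232 = -0.0305
  y_3 = 0.5829 - 0.05*4.663 = 0.3497
Step 4: grad_x = 2*7*-0.0305 = -0.427, grad_y = 2*4*0.3497 = 2.7978
  x_4 = -0.0305 - 0.05*-0.427 = -0.0091
  y_4 = 0.3497 - 0.05*2.7978 = 0.2098
f(-0.0091, 0.2098) = 7*(-0.0091)^2 + 4*0.2098^2 = 0.1767


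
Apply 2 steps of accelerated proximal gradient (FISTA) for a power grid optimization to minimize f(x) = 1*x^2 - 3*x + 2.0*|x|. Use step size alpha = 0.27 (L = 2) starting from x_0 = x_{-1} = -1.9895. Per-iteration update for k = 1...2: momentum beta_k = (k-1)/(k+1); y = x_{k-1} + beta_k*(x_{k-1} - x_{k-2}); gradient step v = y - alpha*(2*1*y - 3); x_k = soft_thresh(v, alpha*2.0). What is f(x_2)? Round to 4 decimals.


FISTA on f(x) = 1*x^2 - 3*x + 2.0*|x|
L = 2, alpha = 0.27
Iteration 1: beta = 0.0, y = -1.9895 + 0.0*(-1.9895 + 1.9895) = -1.9895
  grad(y) = -6.979, v = y - alpha*grad = -0.1052
  prox(v) = soft_thresh(-0.1052, 0.54) = 0.0
Iteration 2: beta = 0.3333, y = 0.0 + 0.3333*(0.0 + 1.9895) = 0.6632
  grad(y) = -1.6737, v = y - alpha*grad = 1.1151
  prox(v) = soft_thresh(1.1151, 0.54) = 0.5751
f(x_2) = 1*0.5751^2 - 3*0.5751 + 2.0*|0.5751| = -0.2444


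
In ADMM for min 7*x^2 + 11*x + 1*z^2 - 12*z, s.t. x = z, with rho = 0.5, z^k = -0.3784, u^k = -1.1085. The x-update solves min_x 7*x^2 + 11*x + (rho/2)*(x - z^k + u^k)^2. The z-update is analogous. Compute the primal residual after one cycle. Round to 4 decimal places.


ADMM iteration with rho = 0.5, z^k = -0.3784, u^k = -1.1085
Step 1: x-update.
Minimize 7*x^2 + 11*x + (0.5/2)*(x + 0.3784 - 1.1085)^2
FOC: (2*7 + 0.5)*x = -11 + 0.5*(-0.3784 + 1.1085)
x^{k+1} = -0.7334
Step 2: z-update.
Minimize 1*z^2 - 12*z + (0.5/2)*(-0.7334 - z - 1.1085)^2
FOC: (2*1 + 0.5)*z = 12 + 0.5*(-0.7334 - 1.1085)
z^{k+1} = 4.4316
Step 3: u-update.
u^{k+1} = -1.1085 - 0.7334 - 4.4316 = -6.2736
Step 4: Primal residual = |-0.7334 - 4.4316| = 5.1651


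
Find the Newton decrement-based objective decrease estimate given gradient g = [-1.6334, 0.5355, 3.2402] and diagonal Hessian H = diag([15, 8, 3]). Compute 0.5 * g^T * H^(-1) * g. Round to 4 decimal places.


Step 1: H is diagonal, so H^(-1) * g = [-0.1089, 0.0669, 1.0801].
Step 2: g^T H^(-1) g = sum_i g_i^2 / H_ii
  = (-1.6334)^2/15 + (0.5355)^2/8 + (3.2402)^2/3
  = 0.1779 + 0.0358 + 3.4996 = 3.7133
Step 3: Objective decrease = 0.5 * g^T H^(-1) g = 1.8567


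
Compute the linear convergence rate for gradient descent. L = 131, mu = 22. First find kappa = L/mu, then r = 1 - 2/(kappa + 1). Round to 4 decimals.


Step 1: Compute the condition number.
kappa = L/mu = 131/22 = 5.9545
Step 2: Compute the convergence rate.
r = 1 - 2/(kappa + 1) = 1 - 2*mu/(L + mu) = (L - mu)/(L + mu) = 109/153 = 0.7124


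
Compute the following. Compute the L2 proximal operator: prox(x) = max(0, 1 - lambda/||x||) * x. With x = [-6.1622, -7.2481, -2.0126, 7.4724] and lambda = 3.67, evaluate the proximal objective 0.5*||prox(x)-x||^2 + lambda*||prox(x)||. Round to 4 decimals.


Step 1: Compute ||x||.
||x|| = 12.2636
Step 2: Compute scaling factor.
scale = max(0, 1 - 3.67/12.2636) = 0.7007
Step 3: prox(x) = [-4.3181, -5.079, -1.4103, 5.2362]
||prox(x)|| = 8.5936
Step 4: Proximal objective.
0.5*||prox-x||^2 = 6.7345
lambda*||prox|| = 31.5385
Total = 38.2728


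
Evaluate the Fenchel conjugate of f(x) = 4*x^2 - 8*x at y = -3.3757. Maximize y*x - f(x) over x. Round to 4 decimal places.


f*(y) = sup_x {y*x - a*x^2 - b*x} = sup_x {(y-b)*x - a*x^2}
FOC: (y - b) - 2a*x = 0 => x* = (y - b)/(2a)
x* = (-3.3757 + 8)/(2*4) = 0.578
f*(-3.3757) = (y-b)^2/(4a) = (-3.3757 + 8)^2/(4*4)
= 21.3842/16 = 1.3365


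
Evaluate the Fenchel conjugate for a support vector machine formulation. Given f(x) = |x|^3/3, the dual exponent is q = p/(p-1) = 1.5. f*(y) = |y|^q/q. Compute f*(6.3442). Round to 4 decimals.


The conjugate exponent q satisfies 1/p + 1/q = 1.
p = 3, so q = 3/(3 - 1) = 1.5
|y|^q = 6.3442^1.5 = 15.9796
f*(6.3442) = 15.9796 / 1.5 = 10.6531


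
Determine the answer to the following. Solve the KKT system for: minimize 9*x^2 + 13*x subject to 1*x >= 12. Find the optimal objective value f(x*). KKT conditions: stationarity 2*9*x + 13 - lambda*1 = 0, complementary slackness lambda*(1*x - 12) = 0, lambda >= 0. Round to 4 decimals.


Step 1: Try lambda = 0 (constraint inactive).
x_unc = -13/(2*9) = -0.7222
Check: 1*-0.7222 = -0.7222 < 12 -- violated!
Step 2: Constraint must be active: 1*x = 12
x* = 12/1 = 12.0
lambda = (2*9*12.0 + 13)/1 = 229.0
Step 3: Compute optimal value.
f(x*) = 9*12.0^2 + 13*12.0 = 1452.0


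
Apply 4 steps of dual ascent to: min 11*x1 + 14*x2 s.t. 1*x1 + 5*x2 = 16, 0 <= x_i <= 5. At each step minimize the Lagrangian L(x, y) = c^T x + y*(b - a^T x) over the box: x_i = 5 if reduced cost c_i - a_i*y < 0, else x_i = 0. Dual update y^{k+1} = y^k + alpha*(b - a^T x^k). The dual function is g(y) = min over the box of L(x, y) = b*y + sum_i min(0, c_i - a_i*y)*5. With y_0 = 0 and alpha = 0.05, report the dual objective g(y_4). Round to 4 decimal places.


Dual ascent for LP: min 11*x1 + 14*x2, 1*x1 + 5*x2 = 16, 0 <= x_i <= 5
Step 1: y^k = 0.0, reduced costs: (11.0, 14.0)
  x^k = (0.0, 0.0), subgradient = b - a^T x = 16.0
  y^{k+1} = 0.0 + 0.05*16.0 = 0.8
Step 2: y^k = 0.8, reduced costs: (10.2, 10.0)
  x^k = (0.0, 0.0), subgradient = b - a^T x = 16.0
  y^{k+1} = 0.8 + 0.05*16.0 = 1.6
Step 3: y^k = 1.6, reduced costs: (9.4, 6.0)
  x^k = (0.0, 0.0), subgradient = b - a^T x = 16.0
  y^{k+1} = 1.6 + 0.05*16.0 = 2.4
Step 4: y^k = 2.4, reduced costs: (8.6, 2.0)
  x^k = (0.0, 0.0), subgradient = b - a^T x = 16.0
  y^{k+1} = 2.4 + 0.05*16.0 = 3.2
Dual objective at y_4 = 3.2: reduced costs (7.8, -2.0), box minimizer x = (0.0, 5.0)
g(y_4) = b*y + (c1 - a1*y)*x1 + (c2 - a2*y)*x2 = 16*3.2 + 7.8*0.0 + (-2.0)*5.0 = 51.2 + 0.0 - 10.0 = 41.2


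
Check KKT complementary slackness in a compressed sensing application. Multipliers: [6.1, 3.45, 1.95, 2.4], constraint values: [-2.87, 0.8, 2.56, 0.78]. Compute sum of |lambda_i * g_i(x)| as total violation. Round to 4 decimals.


KKT complementary slackness check:
lambda_1 * g_1 = 6.1 * -2.87 = -17.507
lambda_2 * g_2 = 3.45 * 0.8 = 2.76
lambda_3 * g_3 = 1.95 * 2.56 = 4.992
lambda_4 * g_4 = 2.4 * 0.78 = 1.872
Total violation = 17.507 + 2.76 + 4.992 + 1.872 = 27.131


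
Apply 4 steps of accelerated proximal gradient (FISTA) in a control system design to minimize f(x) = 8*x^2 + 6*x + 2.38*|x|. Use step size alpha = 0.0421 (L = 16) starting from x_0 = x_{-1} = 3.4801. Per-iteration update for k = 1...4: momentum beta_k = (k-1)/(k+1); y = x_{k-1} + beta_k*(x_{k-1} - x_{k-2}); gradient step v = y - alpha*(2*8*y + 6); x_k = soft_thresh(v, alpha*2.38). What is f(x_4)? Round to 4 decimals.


FISTA on f(x) = 8*x^2 + 6*x + 2.38*|x|
L = 16, alpha = 0.0421
Iteration 1: beta = 0.0, y = 3.4801 + 0.0*(3.4801 - 3.4801) = 3.4801
  grad(y) = 61.6816, v = y - alpha*grad = 0.8833
  prox(v) = soft_thresh(0.8833, 0.1002) = 0.7831
Iteration 2: beta = 0.3333, y = 0.7831 + 0.3333*(0.7831 - 3.4801) = -0.1159
  grad(y) = 4.1457, v = y - alpha*grad = -0.2904
  prox(v) = soft_thresh(-0.2904, 0.1002) = -0.1902
Iteration 3: beta = 0.5, y = -0.1902 + 0.5*(-0.1902 - 0.7831) = -0.6769
  grad(y) = -4.8303, v = y - alpha*grad = -0.4735
  prox(v) = soft_thresh(-0.4735, 0.1002) = -0.3733
Iteration 4: beta = 0.6, y = -0.3733 + 0.6*(-0.3733 + 0.1902) = -0.4832
  grad(y) = -1.7313, v = y - alpha*grad = -0.4103
  prox(v) = soft_thresh(-0.4103, 0.1002) = -0.3101
f(x_4) = 8*(-0.3101)^2 + 6*(-0.3101) + 2.38*|-0.3101| = -0.3532


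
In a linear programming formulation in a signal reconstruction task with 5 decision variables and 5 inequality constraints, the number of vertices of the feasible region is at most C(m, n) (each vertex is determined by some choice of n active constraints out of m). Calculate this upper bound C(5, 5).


Each vertex corresponds to some choice of n active constraints out of m, so the number of vertices is at most C(m, n) = m! / (n!(m-n)!).
m = 5, n = 5
Numerator: 5 * 4 * 3 * 2 * 1
Denominator: 5! = 120
C(5, 5) = 1


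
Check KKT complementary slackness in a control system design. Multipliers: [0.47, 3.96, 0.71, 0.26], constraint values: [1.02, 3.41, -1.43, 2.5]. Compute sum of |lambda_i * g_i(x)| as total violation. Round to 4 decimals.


KKT complementary slackness check:
lambda_1 * g_1 = 0.47 * 1.02 = 0.4794
lambda_2 * g_2 = 3.96 * 3.41 = 13.5036
lambda_3 * g_3 = 0.71 * -1.43 = -1.0153
lambda_4 * g_4 = 0.26 * 2.5 = 0.65
Total violation = 0.4794 + 13.5036 + 1.0153 + 0.65 = 15.6483


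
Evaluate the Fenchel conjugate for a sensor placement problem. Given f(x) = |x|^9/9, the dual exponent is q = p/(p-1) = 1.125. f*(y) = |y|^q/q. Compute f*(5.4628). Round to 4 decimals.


The conjugate exponent q satisfies 1/p + 1/q = 1.
p = 9, so q = 9/(9 - 1) = 1.125
|y|^q = 5.4628^1.125 = 6.7545
f*(5.4628) = 6.7545 / 1.125 = 6.004


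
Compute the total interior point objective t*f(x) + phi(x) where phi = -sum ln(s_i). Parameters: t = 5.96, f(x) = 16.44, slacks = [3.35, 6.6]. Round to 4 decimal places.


Step 1: Compute log-barrier.
ln values: [1.209, 1.8871]
phi = -(1.209 + 1.8871) = -3.096
Step 2: Compute augmented objective.
t*f(x) = 5.96*16.44 = 97.9824
Total = 97.9824 - 3.096 = 94.8864


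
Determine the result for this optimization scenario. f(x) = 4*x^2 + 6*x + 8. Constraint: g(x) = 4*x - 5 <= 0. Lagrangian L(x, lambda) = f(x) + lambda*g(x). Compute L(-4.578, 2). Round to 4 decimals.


Step 1: Evaluate f(x).
f(-4.578) = 4*(-4.578)^2 + 6*(-4.578) + 8 = 64.3643
Step 2: Evaluate g(x).
g(-4.578) = 4*-4.578 - 5 = -23.312
Step 3: Compute Lagrangian.
L = 64.3643 + 2*-23.312 = 17.7403


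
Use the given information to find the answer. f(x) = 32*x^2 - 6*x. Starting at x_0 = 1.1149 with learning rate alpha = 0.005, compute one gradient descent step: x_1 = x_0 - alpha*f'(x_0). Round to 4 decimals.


We compute the gradient at x_0 and apply the update.
f'(x) = 64*x - 6
f'(1.1149) = 64*1.1149 - 6 = 65.3536
x_1 = 1.1149 - 0.005*65.3536 = 0.7881


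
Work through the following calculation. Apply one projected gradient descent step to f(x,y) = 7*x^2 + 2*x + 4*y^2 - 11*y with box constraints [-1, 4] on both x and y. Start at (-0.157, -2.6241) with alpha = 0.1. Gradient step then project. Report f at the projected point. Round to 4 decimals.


Step 1: Compute gradient at (-0.157, -2.6241).
grad_x = 2*7*-0.157 + 2 = -0.198
grad_y = 2*4*-2.6241 - 11 = -31.9928
Step 2: Gradient step.
x_raw = -0.157 - 0.1*-0.198 = -0.1372
y_raw = -2.6241 - 0.1*-31.9928 = 0.5752
Step 3: Project onto [-1, 4].
x_proj = clip(-0.1372) = -0.1372
y_proj = clip(0.5752) = 0.5752
Step 4: Evaluate f.
f(-0.1372, 0.5752) = -5.1463


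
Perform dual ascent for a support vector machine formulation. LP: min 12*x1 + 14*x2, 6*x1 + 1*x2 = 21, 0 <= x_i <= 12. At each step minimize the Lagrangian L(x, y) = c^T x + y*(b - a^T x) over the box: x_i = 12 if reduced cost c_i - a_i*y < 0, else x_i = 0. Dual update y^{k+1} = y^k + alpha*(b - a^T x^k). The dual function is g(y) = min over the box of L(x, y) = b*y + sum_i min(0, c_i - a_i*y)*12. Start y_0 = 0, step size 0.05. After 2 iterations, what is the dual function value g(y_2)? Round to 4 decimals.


Dual ascent for LP: min 12*x1 + 14*x2, 6*x1 + 1*x2 = 21, 0 <= x_i <= 12
Step 1: y^k = 0.0, reduced costs: (12.0, 14.0)
  x^k = (0.0, 0.0), subgradient = b - a^T x = 21.0
  y^{k+1} = 0.0 + 0.05*21.0 = 1.05
Step 2: y^k = 1.05, reduced costs: (5.7, 12.95)
  x^k = (0.0, 0.0), subgradient = b - a^T x = 21.0
  y^{k+1} = 1.05 + 0.05*21.0 = 2.1
Dual objective at y_2 = 2.1: reduced costs (-0.6, 11.9), box minimizer x = (12.0, 0.0)
g(y_2) = b*y + (c1 - a1*y)*x1 + (c2 - a2*y)*x2 = 21*2.1 + (-0.6)*12.0 + 11.9*0.0 = 44.1 - 7.2 + 0.0 = 36.9


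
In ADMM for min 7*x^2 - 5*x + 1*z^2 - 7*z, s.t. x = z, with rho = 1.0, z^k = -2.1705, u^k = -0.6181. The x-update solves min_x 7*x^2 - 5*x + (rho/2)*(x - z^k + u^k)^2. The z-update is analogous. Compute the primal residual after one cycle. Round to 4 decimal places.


ADMM iteration with rho = 1.0, z^k = -2.1705, u^k = -0.6181
Step 1: x-update.
Minimize 7*x^2 - 5*x + (1.0/2)*(x + 2.1705 - 0.6181)^2
FOC: (2*7 + 1.0)*x = 5 + 1.0*(-2.1705 + 0.6181)
x^{k+1} = 0.2298
Step 2: z-update.
Minimize 1*z^2 - 7*z + (1.0/2)*(0.2298 - z - 0.6181)^2
FOC: (2*1 + 1.0)*z = 7 + 1.0*(0.2298 - 0.6181)
z^{k+1} = 2.2039
Step 3: u-update.
u^{k+1} = -0.6181 + 0.2298 - 2.2039 = -2.5922
Step 4: Primal residual = |0.2298 - 2.2039| = 1.9741


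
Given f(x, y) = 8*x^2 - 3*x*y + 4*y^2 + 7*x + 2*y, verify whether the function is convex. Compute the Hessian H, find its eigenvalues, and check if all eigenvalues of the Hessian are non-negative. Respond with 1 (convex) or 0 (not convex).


The Hessian of f(x,y) = 8*x^2 - 3*x*y + 4*y^2 + 7*x + 2*y is:
H = [[16, -3], [-3, 8]]
Trace = 16 + 8 = 24
Determinant = 16*8 - (-3)^2 = 119
Discriminant = (24)^2 - 4*119 = 100.0
Eigenvalues: lambda_1 = 7.0, lambda_2 = 17.0
The function is convex.

1


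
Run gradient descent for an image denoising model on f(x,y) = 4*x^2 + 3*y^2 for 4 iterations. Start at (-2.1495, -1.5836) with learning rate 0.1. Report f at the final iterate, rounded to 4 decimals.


Gradient descent on f(x,y) = 4*x^2 + 3*y^2.
Starting point: (-2.1495, -1.5836), alpha = 0.1
Step 1: grad_x = 2*4*-2.1495 = -17.196, grad_y = 2*3*-1.5836 = -9.5016
  x_1 = -2.1495 - 0.1*-17.196 = -0.4299
  y_1 = -1.5836 - 0.1*-9.5016 = -0.6334
Step 2: grad_x = 2*4*-0.4299 = -3.4392, grad_y = 2*3*-0.6334 = -3.8006
  x_2 = -0.4299 - 0.1*-3.4392 = -0.086
  y_2 = -0.6334 - 0.1*-3.8006 = -0.2534
Step 3: grad_x = 2*4*-0.086 = -0.6878, grad_y = 2*3*-0.2534 = -1.5203
  x_3 = -0.086 - 0.1*-0.6878 = -0.0172
  y_3 = -0.2534 - 0.1*-1.5203 = -0.1014
Step 4: grad_x = 2*4*-0.0172 = -0.1376, grad_y = 2*3*-0.1014 = -0.6081
  x_4 = -0.0172 - 0.1*-0.1376 = -0.0034
  y_4 = -0.1014 - 0.1*-0.6081 = -0.0405
f(-0.0034, -0.0405) = 4*(-0.0034)^2 + 3*(-0.0405)^2 = 0.005


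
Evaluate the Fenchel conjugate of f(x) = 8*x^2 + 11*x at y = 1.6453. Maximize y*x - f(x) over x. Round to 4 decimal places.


f*(y) = sup_x {y*x - a*x^2 - b*x} = sup_x {(y-b)*x - a*x^2}
FOC: (y - b) - 2a*x = 0 => x* = (y - b)/(2a)
x* = (1.6453 - 11)/(2*8) = -0.5847
f*(1.6453) = (y-b)^2/(4a) = (1.6453 - 11)^2/(4*8)
= 87.5104/32 = 2.7347


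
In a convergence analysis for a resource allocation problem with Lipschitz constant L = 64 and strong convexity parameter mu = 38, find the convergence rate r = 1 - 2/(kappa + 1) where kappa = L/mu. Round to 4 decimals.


Step 1: Compute the condition number.
kappa = L/mu = 64/38 = 1.6842
Step 2: Compute the convergence rate.
r = 1 - 2/(kappa + 1) = 1 - 2*mu/(L + mu) = (L - mu)/(L + mu) = 26/102 = 0.2549


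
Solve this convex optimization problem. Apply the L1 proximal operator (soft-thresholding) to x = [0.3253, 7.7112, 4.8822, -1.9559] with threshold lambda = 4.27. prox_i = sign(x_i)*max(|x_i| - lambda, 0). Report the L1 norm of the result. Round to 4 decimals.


Soft-thresholding with lambda = 4.27:
prox(0.3253) = sign(0.3253)*max(|0.3253| - 4.27, 0) = 0.0
prox(7.7112) = sign(7.7112)*max(|7.7112| - 4.27, 0) = 3.4412
prox(4.8822) = sign(4.8822)*max(|4.8822| - 4.27, 0) = 0.6122
prox(-1.9559) = sign(-1.9559)*max(|-1.9559| - 4.27, 0) = 0.0
prox(x) = [0.0, 3.4412, 0.6122, 0.0]
||prox(x)||_1 = 0.0 + 3.4412 + 0.6122 + 0.0 = 4.0534


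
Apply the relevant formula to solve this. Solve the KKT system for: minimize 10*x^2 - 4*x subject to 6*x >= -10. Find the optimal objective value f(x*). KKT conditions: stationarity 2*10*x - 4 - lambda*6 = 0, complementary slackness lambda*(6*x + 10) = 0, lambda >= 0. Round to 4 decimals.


Step 1: Try lambda = 0 (constraint inactive).
Stationarity: 2*10*x - 4 = 0
x* = 4/(2*10) = 0.2
Check constraint: 6*0.2 = 1.2 >= -10 -- satisfied.
Step 2: Compute optimal value.
f(x*) = 10*0.2^2 - 4*0.2 = -0.4


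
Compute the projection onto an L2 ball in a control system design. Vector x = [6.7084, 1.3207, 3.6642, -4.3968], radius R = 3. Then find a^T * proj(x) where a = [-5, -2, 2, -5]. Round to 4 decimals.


Step 1: Compute ||x|| (intermediates to 6 decimals).
||x|| = sqrt(6.7084^2 + 1.3207^2 + 3.6642^2 + (-4.3968)^2) = 8.916563
Step 2: Project.
Since ||x|| > R, scale = R/||x|| = 3/8.916563 = 0.336453, proj(x) = scale * x
proj(x) = [2.257061, 0.444353, 1.232831, -1.479317]
Step 3: Dot product.
a^T * proj(x) = -5*2.257061 - 2*0.444353 + 2*1.232831 - 5*(-1.479317) = -2.3118


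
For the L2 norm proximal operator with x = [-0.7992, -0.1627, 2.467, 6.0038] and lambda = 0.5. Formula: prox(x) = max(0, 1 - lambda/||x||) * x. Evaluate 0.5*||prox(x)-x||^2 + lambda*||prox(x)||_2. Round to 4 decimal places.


Step 1: Compute ||x||.
||x|| = 6.5419
Step 2: Compute scaling factor.
scale = max(0, 1 - 0.5/6.5419) = 0.9236
Step 3: prox(x) = [-0.7381, -0.1503, 2.2784, 5.5449]
||prox(x)|| = 6.0419
Step 4: Proximal objective.
0.5*||prox-x||^2 = 0.125
lambda*||prox|| = 3.021
Total = 3.146


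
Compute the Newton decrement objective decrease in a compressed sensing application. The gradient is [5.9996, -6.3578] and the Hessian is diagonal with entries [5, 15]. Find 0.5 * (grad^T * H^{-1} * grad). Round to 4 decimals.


Step 1: H is diagonal, so H^(-1) * g = [1.1999, -0.4239].
Step 2: g^T H^(-1) g = sum_i g_i^2 / H_ii
  = (5.9996)^2/5 + (-6.3578)^2/15
  = 7.199 + 2.6948 = 9.8938
Step 3: Objective decrease = 0.5 * g^T H^(-1) g = 4.9469


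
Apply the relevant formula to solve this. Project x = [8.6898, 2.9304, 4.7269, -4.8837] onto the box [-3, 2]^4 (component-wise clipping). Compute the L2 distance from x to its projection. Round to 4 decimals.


Project each component onto [-3, 2].
clip(8.6898) = 2.0, clip(2.9304) = 2.0, clip(4.7269) = 2.0, clip(-4.8837) = -3.0
Projection = [2.0, 2.0, 2.0, -3.0]
Squared diffs: [44.7534, 0.8656, 7.436, 3.5483]
Distance = sqrt(56.6033) = 7.5235


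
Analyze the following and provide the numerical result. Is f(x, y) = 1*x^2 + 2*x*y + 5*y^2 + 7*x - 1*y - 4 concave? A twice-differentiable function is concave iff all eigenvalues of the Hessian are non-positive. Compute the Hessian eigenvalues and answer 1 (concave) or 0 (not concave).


The Hessian of f(x,y) = 1*x^2 + 2*x*y + 5*y^2 + 7*x - 1*y - 4 is:
H = [[2, 2], [2, 10]]
Trace = 2 + 10 = 12
Determinant = 2*10 - (2)^2 = 16
Discriminant = (12)^2 - 4*16 = 80.0
Eigenvalues: lambda_1 = 1.5279, lambda_2 = 10.4721
The function is not concave.

0


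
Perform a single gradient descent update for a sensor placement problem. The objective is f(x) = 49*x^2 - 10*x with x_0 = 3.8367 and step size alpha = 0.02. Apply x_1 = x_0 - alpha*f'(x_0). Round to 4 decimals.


We compute the gradient at x_0 and apply the update.
f'(x) = 98*x - 10
f'(3.8367) = 98*3.8367 - 10 = 365.9966
x_1 = 3.8367 - 0.02*365.9966 = -3.4832


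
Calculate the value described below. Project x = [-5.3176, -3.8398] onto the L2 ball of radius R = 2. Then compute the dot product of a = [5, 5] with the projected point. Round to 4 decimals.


Step 1: Compute ||x|| (intermediates to 6 decimals).
||x|| = sqrt((-5.3176)^2 + (-3.8398)^2) = 6.559035
Step 2: Project.
Since ||x|| > R, scale = R/||x|| = 2/6.559035 = 0.304923, proj(x) = scale * x
proj(x) = [-1.621459, -1.170843]
Step 3: Dot product.
a^T * proj(x) = 5*(-1.621459) + 5*(-1.170843) = -13.9615


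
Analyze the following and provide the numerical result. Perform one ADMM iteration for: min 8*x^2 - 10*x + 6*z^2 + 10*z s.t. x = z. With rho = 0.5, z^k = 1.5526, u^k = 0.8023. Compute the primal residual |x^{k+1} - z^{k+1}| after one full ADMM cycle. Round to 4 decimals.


ADMM iteration with rho = 0.5, z^k = 1.5526, u^k = 0.8023
Step 1: x-update.
Minimize 8*x^2 - 10*x + (0.5/2)*(x - 1.5526 + 0.8023)^2
FOC: (2*8 + 0.5)*x = 10 + 0.5*(1.5526 - 0.8023)
x^{k+1} = 0.6288
Step 2: z-update.
Minimize 6*z^2 + 10*z + (0.5/2)*(0.6288 - z + 0.8023)^2
FOC: (2*6 + 0.5)*z = -10 + 0.5*(0.6288 + 0.8023)
z^{k+1} = -0.7428
Step 3: u-update.
u^{k+1} = 0.8023 + 0.6288 + 0.7428 = 2.1739
Step 4: Primal residual = |0.6288 + 0.7428| = 1.3716


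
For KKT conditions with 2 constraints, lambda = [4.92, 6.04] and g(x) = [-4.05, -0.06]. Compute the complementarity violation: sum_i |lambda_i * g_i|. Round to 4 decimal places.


KKT complementary slackness check:
lambda_1 * g_1 = 4.92 * -4.05 = -19.926
lambda_2 * g_2 = 6.04 * -0.06 = -0.3624
Total violation = 19.926 + 0.3624 = 20.2884


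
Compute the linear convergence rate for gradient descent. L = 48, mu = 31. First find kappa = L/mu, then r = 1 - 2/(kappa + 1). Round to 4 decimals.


Step 1: Compute the condition number.
kappa = L/mu = 48/31 = 1.5484
Step 2: Compute the convergence rate.
r = 1 - 2/(kappa + 1) = 1 - 2*mu/(L + mu) = (L - mu)/(L + mu) = 17/79 = 0.2152


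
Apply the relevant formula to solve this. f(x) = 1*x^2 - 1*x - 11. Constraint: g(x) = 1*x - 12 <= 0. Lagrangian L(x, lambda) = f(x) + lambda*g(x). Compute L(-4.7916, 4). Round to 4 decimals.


Step 1: Evaluate f(x).
f(-4.7916) = 1*(-4.7916)^2 - 1*(-4.7916) - 11 = 16.751
Step 2: Evaluate g(x).
g(-4.7916) = 1*-4.7916 - 12 = -16.7916
Step 3: Compute Lagrangian.
L = 16.751 + 4*-16.7916 = -50.4154


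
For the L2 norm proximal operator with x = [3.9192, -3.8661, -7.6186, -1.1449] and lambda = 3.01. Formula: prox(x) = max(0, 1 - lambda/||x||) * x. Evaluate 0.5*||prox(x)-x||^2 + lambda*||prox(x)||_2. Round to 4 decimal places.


Step 1: Compute ||x||.
||x|| = 9.4689
Step 2: Compute scaling factor.
scale = max(0, 1 - 3.01/9.4689) = 0.6821
Step 3: prox(x) = [2.6734, -2.6371, -5.1968, -0.781]
||prox(x)|| = 6.4589
Step 4: Proximal objective.
0.5*||prox-x||^2 = 4.5301
lambda*||prox|| = 19.4413
Total = 23.9714


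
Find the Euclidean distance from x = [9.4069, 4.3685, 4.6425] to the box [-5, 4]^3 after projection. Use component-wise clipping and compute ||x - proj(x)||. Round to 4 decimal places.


Project each component onto [-5, 4].
clip(9.4069) = 4.0, clip(4.3685) = 4.0, clip(4.6425) = 4.0
Projection = [4.0, 4.0, 4.0]
Squared diffs: [29.2346, 0.1358, 0.4128]
Distance = sqrt(29.7832) = 5.4574


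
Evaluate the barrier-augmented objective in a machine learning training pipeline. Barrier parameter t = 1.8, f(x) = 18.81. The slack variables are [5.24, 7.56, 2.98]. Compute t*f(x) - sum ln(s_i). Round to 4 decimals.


Step 1: Compute log-barrier.
ln values: [1.6563, 2.0229, 1.0919]
phi = -(1.6563 + 2.0229 + 1.0919) = -4.7711
Step 2: Compute augmented objective.
t*f(x) = 1.8*18.81 = 33.858
Total = 33.858 - 4.7711 = 29.0869


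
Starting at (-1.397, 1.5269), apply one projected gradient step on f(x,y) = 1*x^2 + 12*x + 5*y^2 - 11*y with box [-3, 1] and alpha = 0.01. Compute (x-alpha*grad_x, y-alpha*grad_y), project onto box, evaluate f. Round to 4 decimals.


Step 1: Compute gradient at (-1.397, 1.5269).
grad_x = 2*1*-1.397 + 12 = 9.206
grad_y = 2*5*1.5269 - 11 = 4.269
Step 2: Gradient step.
x_raw = -1.397 - 0.01*9.206 = -1.4891
y_raw = 1.5269 - 0.01*4.269 = 1.4842
Step 3: Project onto [-3, 1].
x_proj = clip(-1.4891) = -1.4891
y_proj = clip(1.4842) = 1.0
Step 4: Evaluate f.
f(-1.4891, 1.0) = -21.6514


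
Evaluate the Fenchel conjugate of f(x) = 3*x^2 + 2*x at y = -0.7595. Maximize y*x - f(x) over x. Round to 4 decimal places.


f*(y) = sup_x {y*x - a*x^2 - b*x} = sup_x {(y-b)*x - a*x^2}
FOC: (y - b) - 2a*x = 0 => x* = (y - b)/(2a)
x* = (-0.7595 - 2)/(2*3) = -0.4599
f*(-0.7595) = (y-b)^2/(4a) = (-0.7595 - 2)^2/(4*3)
= 7.6148/12 = 0.6346


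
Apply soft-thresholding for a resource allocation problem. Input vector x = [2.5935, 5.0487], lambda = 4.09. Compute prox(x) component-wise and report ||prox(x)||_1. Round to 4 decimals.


Soft-thresholding with lambda = 4.09:
prox(2.5935) = sign(2.5935)*max(|2.5935| - 4.09, 0) = 0.0
prox(5.0487) = sign(5.0487)*max(|5.0487| - 4.09, 0) = 0.9587
prox(x) = [0.0, 0.9587]
||prox(x)||_1 = 0.0 + 0.9587 = 0.9587


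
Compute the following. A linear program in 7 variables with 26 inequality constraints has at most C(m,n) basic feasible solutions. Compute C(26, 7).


Each vertex corresponds to some choice of n active constraints out of m, so the number of vertices is at most C(m, n) = m! / (n!(m-n)!).
m = 26, n = 7
Numerator: 26 * 25 * 24 * 23 * 22 * 21 * 20
Denominator: 7! = 5040
C(26, 7) = 657800


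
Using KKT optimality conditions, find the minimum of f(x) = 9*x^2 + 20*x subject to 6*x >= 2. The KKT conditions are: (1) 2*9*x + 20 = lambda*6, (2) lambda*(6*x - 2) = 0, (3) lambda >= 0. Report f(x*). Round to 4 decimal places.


Step 1: Try lambda = 0 (constraint inactive).
x_unc = -20/(2*9) = -1.1111
Check: 6*-1.1111 = -6.6666 < 2 -- violated!
Step 2: Constraint must be active: 6*x = 2
x* = 2/6 = 1/3 = 0.3333 (rounded; the exact value 1/3 is used below)
lambda = (2*9*(1/3) + 20)/6 = 4.3333
Step 3: Compute optimal value.
f(x*) = 9*(1/3)^2 + 20*(1/3) = 7.6667


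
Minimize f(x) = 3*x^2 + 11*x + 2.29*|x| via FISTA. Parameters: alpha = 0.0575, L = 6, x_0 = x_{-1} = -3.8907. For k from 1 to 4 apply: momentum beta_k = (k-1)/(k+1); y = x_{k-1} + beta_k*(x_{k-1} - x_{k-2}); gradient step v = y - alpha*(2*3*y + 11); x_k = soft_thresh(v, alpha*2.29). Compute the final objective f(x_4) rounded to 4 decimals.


FISTA on f(x) = 3*x^2 + 11*x + 2.29*|x|
L = 6, alpha = 0.0575
Iteration 1: beta = 0.0, y = -3.8907 + 0.0*(-3.8907 + 3.8907) = -3.8907
  grad(y) = -12.3442, v = y - alpha*grad = -3.1809
  prox(v) = soft_thresh(-3.1809, 0.1317) = -3.0492
Iteration 2: beta = 0.3333, y = -3.0492 + 0.3333*(-3.0492 + 3.8907) = -2.7687
  grad(y) = -5.6125, v = y - alpha*grad = -2.446
  prox(v) = soft_thresh(-2.446, 0.1317) = -2.3144
Iteration 3: beta = 0.5, y = -2.3144 + 0.5*(-2.3144 + 3.0492) = -1.9469
  grad(y) = -0.6815, v = y - alpha*grad = -1.9077
  prox(v) = soft_thresh(-1.9077, 0.1317) = -1.7761
Iteration 4: beta = 0.6, y = -1.7761 + 0.6*(-1.7761 + 2.3144) = -1.4531
  grad(y) = 2.2816, v = y - alpha*grad = -1.5843
  prox(v) = soft_thresh(-1.5843, 0.1317) = -1.4526
f(x_4) = 3*(-1.4526)^2 + 11*(-1.4526) + 2.29*|-1.4526| = -6.322


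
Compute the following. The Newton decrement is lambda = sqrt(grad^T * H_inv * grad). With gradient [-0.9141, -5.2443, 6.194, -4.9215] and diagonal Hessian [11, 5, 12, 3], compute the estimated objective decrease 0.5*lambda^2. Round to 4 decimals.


Step 1: H is diagonal, so H^(-1) * g = [-0.0831, -1.0489, 0.5162, -1.6405].
Step 2: g^T H^(-1) g = sum_i g_i^2 / H_ii
  = (-0.9141)^2/11 + (-5.2443)^2/5 + (6.194)^2/12 + (-4.9215)^2/3
  = 0.076 + 5.5005 + 3.1971 + 8.0737 = 16.8474
Step 3: Objective decrease = 0.5 * g^T H^(-1) g = 8.4237


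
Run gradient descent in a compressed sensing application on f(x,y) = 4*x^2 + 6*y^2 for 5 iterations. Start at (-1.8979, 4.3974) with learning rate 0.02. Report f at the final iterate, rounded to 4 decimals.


Gradient descent on f(x,y) = 4*x^2 + 6*y^2.
Starting point: (-1.8979, 4.3974), alpha = 0.02
Step 1: grad_x = 2*4*-1.8979 = -15.1832, grad_y = 2*6*4.3974 = 52.7688
  x_1 = -1.8979 - 0.02*-15.1832 = -1.5942
  y_1 = 4.3974 - 0.02*52.7688 = 3.342
Step 2: grad_x = 2*4*-1.5942 = -12.7539, grad_y = 2*6*3.342 = 40.1043
  x_2 = -1.5942 - 0.02*-12.7539 = -1.3392
  y_2 = 3.342 - 0.02*40.1043 = 2.5399
Step 3: grad_x = 2*4*-1.3392 = -10.7133, grad_y = 2*6*2.5399 = 30.4793
  x_3 = -1.3392 - 0.02*-10.7133 = -1.1249
  y_3 = 2.5399 - 0.02*30.4793 = 1.9304
Step 4: grad_x = 2*4*-1.1249 = -8.9991, grad_y = 2*6*1.9304 = 23.1642
  x_4 = -1.1249 - 0.02*-8.9991 = -0.9449
  y_4 = 1.9304 - 0.02*23.1642 = 1.4671
Step 5: grad_x = 2*4*-0.9449 = -7.5593, grad_y = 2*6*1.4671 = 17.6048
  x_5 = -0.9449 - 0.02*-7.5593 = -0.7937
  y_5 = 1.4671 - 0.02*17.6048 = 1.115
f(-0.7937, 1.115) = 4*(-0.7937)^2 + 6*1.115^2 = 9.979


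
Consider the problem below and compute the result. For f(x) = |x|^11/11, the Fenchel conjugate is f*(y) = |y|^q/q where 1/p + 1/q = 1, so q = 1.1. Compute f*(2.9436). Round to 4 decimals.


The conjugate exponent q satisfies 1/p + 1/q = 1.
p = 11, so q = 11/(11 - 1) = 1.1
|y|^q = 2.9436^1.1 = 3.2792
f*(2.9436) = 3.2792 / 1.1 = 2.9811


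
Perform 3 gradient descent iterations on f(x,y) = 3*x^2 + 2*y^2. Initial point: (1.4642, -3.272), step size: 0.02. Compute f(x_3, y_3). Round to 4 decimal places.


Gradient descent on f(x,y) = 3*x^2 + 2*y^2.
Starting point: (1.4642, -3.272), alpha = 0.02
Step 1: grad_x = 2*3*1.4642 = 8.7852, grad_y = 2*2*-3.272 = -13.088
  x_1 = 1.4642 - 0.02*8.7852 = 1.2885
  y_1 = -3.272 - 0.02*-13.088 = -3.0102
Step 2: grad_x = 2*3*1.2885 = 7.731, grad_y = 2*2*-3.0102 = -12.041
  x_2 = 1.2885 - 0.02*7.731 = 1.1339
  y_2 = -3.0102 - 0.02*-12.041 = -2.7694
Step 3: grad_x = 2*3*1.1339 = 6.8033, grad_y = 2*2*-2.7694 = -11.0777
  x_3 = 1.1339 - 0.02*6.8033 = 0.9978
  y_3 = -2.7694 - 0.02*-11.0777 = -2.5479
f(0.9978, -2.5479) = 3*0.9978^2 + 2*(-2.5479)^2 = 15.9701


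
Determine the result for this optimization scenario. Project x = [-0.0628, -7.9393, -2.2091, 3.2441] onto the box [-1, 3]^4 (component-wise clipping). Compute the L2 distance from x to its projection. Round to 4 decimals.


Project each component onto [-1, 3].
clip(-0.0628) = -0.0628, clip(-7.9393) = -1.0, clip(-2.2091) = -1.0, clip(3.2441) = 3.0
Projection = [-0.0628, -1.0, -1.0, 3.0]
Squared diffs: [0.0, 48.1539, 1.4619, 0.0596]
Distance = sqrt(49.6754) = 7.0481


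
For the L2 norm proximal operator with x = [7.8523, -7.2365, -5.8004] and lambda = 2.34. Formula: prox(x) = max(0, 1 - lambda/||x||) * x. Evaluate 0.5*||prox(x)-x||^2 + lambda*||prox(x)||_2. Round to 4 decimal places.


Step 1: Compute ||x||.
||x|| = 12.152
Step 2: Compute scaling factor.
scale = max(0, 1 - 2.34/12.152) = 0.8074
Step 3: prox(x) = [6.3402, -5.843, -4.6835]
||prox(x)|| = 9.812
Step 4: Proximal objective.
0.5*||prox-x||^2 = 2.7378
lambda*||prox|| = 22.9601
Total = 25.6978


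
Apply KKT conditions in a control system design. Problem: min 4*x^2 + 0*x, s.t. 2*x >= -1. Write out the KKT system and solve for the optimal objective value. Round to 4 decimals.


Step 1: Try lambda = 0 (constraint inactive).
Stationarity: 2*4*x + 0 = 0
x* = 0/(2*4) = 0.0
Check constraint: 2*0.0 = 0.0 >= -1 -- satisfied.
Step 2: Compute optimal value.
f(x*) = 4*0.0^2 + 0*0.0 = 0.0


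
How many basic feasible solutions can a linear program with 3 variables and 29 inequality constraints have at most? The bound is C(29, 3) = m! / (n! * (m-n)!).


Each vertex corresponds to some choice of n active constraints out of m, so the number of vertices is at most C(m, n) = m! / (n!(m-n)!).
m = 29, n = 3
Numerator: 29 * 28 * 27
Denominator: 3! = 6
C(29, 3) = 3654


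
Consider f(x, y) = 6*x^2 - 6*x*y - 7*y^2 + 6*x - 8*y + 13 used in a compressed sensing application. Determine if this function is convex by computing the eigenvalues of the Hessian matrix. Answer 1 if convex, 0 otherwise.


The Hessian of f(x,y) = 6*x^2 - 6*x*y - 7*y^2 + 6*x - 8*y + 13 is:
H = [[12, -6], [-6, -14]]
Trace = 12 - 14 = -2
Determinant = 12*-14 - (-6)^2 = -204
Discriminant = (-2)^2 - 4*-204 = 820.0
Eigenvalues: lambda_1 = -15.3178, lambda_2 = 13.3178
The function is not convex.

0


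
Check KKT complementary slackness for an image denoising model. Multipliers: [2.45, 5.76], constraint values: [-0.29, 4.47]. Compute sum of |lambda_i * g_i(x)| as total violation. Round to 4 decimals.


KKT complementary slackness check:
lambda_1 * g_1 = 2.45 * -0.29 = -0.7105
lambda_2 * g_2 = 5.76 * 4.47 = 25.7472
Total violation = 0.7105 + 25.7472 = 26.4577


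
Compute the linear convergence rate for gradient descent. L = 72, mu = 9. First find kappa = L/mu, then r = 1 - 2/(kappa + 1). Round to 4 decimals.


Step 1: Compute the condition number.
kappa = L/mu = 72/9 = 8.0
Step 2: Compute the convergence rate.
r = 1 - 2/(kappa + 1) = 1 - 2*mu/(L + mu) = (L - mu)/(L + mu) = 63/81 = 0.7778


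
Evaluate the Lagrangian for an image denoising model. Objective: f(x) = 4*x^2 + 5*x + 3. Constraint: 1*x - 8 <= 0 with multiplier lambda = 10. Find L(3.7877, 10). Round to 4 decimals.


Step 1: Evaluate f(x).
f(3.7877) = 4*3.7877^2 + 5*3.7877 + 3 = 79.3252
Step 2: Evaluate g(x).
g(3.7877) = 1*3.7877 - 8 = -4.2123
Step 3: Compute Lagrangian.
L = 79.3252 + 10*-4.2123 = 37.2022


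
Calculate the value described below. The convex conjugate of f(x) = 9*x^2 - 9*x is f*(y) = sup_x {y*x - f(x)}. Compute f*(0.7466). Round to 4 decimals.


f*(y) = sup_x {y*x - a*x^2 - b*x} = sup_x {(y-b)*x - a*x^2}
FOC: (y - b) - 2a*x = 0 => x* = (y - b)/(2a)
x* = (0.7466 + 9)/(2*9) = 0.5415
f*(0.7466) = (y-b)^2/(4a) = (0.7466 + 9)^2/(4*9)
= 94.9962/36 = 2.6388


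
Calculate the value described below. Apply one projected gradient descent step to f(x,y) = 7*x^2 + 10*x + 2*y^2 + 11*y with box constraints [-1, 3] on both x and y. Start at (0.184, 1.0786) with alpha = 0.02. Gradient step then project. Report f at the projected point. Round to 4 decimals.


Step 1: Compute gradient at (0.184, 1.0786).
grad_x = 2*7*0.184 + 10 = 12.576
grad_y = 2*2*1.0786 + 11 = 15.3144
Step 2: Gradient step.
x_raw = 0.184 - 0.02*12.576 = -0.0675
y_raw = 1.0786 - 0.02*15.3144 = 0.7723
Step 3: Project onto [-1, 3].
x_proj = clip(-0.0675) = -0.0675
y_proj = clip(0.7723) = 0.7723
Step 4: Evaluate f.
f(-0.0675, 0.7723) = 9.0451


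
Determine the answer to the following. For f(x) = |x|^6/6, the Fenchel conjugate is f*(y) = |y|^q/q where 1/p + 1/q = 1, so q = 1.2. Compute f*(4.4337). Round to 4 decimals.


The conjugate exponent q satisfies 1/p + 1/q = 1.
p = 6, so q = 6/(6 - 1) = 1.2
|y|^q = 4.4337^1.2 = 5.972
f*(4.4337) = 5.972 / 1.2 = 4.9767


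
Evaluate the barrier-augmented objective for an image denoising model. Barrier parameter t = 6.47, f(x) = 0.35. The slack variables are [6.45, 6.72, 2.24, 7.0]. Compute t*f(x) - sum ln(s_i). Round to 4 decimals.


Step 1: Compute log-barrier.
ln values: [1.8641, 1.9051, 0.8065, 1.9459]
phi = -(1.8641 + 1.9051 + 0.8065 + 1.9459) = -6.5216
Step 2: Compute augmented objective.
t*f(x) = 6.47*0.35 = 2.2645
Total = 2.2645 - 6.5216 = -4.2571


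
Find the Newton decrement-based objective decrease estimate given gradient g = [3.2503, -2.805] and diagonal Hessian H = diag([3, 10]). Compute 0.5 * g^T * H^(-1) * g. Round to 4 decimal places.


Step 1: H is diagonal, so H^(-1) * g = [1.0834, -0.2805].
Step 2: g^T H^(-1) g = sum_i g_i^2 / H_ii
  = (3.2503)^2/3 + (-2.805)^2/10
  = 3.5215 + 0.7868 = 4.3083
Step 3: Objective decrease = 0.5 * g^T H^(-1) g = 2.1541


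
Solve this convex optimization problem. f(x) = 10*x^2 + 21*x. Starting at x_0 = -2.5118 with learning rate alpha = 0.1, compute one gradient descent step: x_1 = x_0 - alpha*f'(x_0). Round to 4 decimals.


We compute the gradient at x_0 and apply the update.
f'(x) = 20*x + 21
f'(-2.5118) = 20*-2.5118 + 21 = -29.236
x_1 = -2.5118 - 0.1*-29.236 = 0.4118


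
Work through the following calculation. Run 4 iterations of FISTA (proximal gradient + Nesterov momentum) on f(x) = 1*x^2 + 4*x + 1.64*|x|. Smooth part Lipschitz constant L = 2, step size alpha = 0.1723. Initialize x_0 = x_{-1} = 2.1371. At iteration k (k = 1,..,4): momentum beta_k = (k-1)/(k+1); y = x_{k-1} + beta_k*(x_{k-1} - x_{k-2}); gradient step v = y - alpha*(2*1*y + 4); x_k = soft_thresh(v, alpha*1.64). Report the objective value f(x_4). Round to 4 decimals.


FISTA on f(x) = 1*x^2 + 4*x + 1.64*|x|
L = 2, alpha = 0.1723
Iteration 1: beta = 0.0, y = 2.1371 + 0.0*(2.1371 - 2.1371) = 2.1371
  grad(y) = 8.2742, v = y - alpha*grad = 0.7115
  prox(v) = soft_thresh(0.7115, 0.2826) = 0.4289
Iteration 2: beta = 0.3333, y = 0.4289 + 0.3333*(0.4289 - 2.1371) = -0.1405
  grad(y) = 3.719, v = y - alpha*grad = -0.7813
  prox(v) = soft_thresh(-0.7813, 0.2826) = -0.4987
Iteration 3: beta = 0.5, y = -0.4987 + 0.5*(-0.4987 - 0.4289) = -0.9625
  grad(y) = 2.0749, v = y - alpha*grad = -1.32
  prox(v) = soft_thresh(-1.32, 0.2826) = -1.0375
Iteration 4: beta = 0.6, y = -1.0375 + 0.6*(-1.0375 + 0.4987) = -1.3607
  grad(y) = 1.2786, v = y - alpha*grad = -1.581
  prox(v) = soft_thresh(-1.581, 0.2826) = -1.2984
f(x_4) = 1*(-1.2984)^2 + 4*(-1.2984) + 1.64*|-1.2984| = -1.3784


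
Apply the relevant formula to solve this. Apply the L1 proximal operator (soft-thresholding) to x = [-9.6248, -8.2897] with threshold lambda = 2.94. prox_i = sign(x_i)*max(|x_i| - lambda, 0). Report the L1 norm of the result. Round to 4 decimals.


Soft-thresholding with lambda = 2.94:
prox(-9.6248) = sign(-9.6248)*max(|-9.6248| - 2.94, 0) = -6.6848
prox(-8.2897) = sign(-8.2897)*max(|-8.2897| - 2.94, 0) = -5.3497
prox(x) = [-6.6848, -5.3497]
||prox(x)||_1 = 6.6848 + 5.3497 = 12.0345


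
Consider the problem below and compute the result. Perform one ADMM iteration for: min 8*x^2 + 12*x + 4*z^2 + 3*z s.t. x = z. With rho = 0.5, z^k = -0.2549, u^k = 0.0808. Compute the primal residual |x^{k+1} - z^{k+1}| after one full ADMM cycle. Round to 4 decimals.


ADMM iteration with rho = 0.5, z^k = -0.2549, u^k = 0.0808
Step 1: x-update.
Minimize 8*x^2 + 12*x + (0.5/2)*(x + 0.2549 + 0.0808)^2
FOC: (2*8 + 0.5)*x = -12 + 0.5*(-0.2549 - 0.0808)
x^{k+1} = -0.7374
Step 2: z-update.
Minimize 4*z^2 + 3*z + (0.5/2)*(-0.7374 - z + 0.0808)^2
FOC: (2*4 + 0.5)*z = -3 + 0.5*(-0.7374 + 0.0808)
z^{k+1} = -0.3916
Step 3: u-update.
u^{k+1} = 0.0808 - 0.7374 + 0.3916 = -0.2651
Step 4: Primal residual = |-0.7374 + 0.3916| = 0.3459


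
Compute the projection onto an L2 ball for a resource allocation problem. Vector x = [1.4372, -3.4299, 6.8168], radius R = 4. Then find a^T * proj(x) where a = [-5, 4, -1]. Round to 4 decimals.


Step 1: Compute ||x|| (intermediates to 6 decimals).
||x|| = sqrt(1.4372^2 + (-3.4299)^2 + 6.8168^2) = 7.765212
Step 2: Project.
Since ||x|| > R, scale = R/||x|| = 4/7.765212 = 0.515118, proj(x) = scale * x
proj(x) = [0.740328, -1.766803, 3.511456]
Step 3: Dot product.
a^T * proj(x) = -5*0.740328 + 4*(-1.766803) - 1*3.511456 = -14.2803


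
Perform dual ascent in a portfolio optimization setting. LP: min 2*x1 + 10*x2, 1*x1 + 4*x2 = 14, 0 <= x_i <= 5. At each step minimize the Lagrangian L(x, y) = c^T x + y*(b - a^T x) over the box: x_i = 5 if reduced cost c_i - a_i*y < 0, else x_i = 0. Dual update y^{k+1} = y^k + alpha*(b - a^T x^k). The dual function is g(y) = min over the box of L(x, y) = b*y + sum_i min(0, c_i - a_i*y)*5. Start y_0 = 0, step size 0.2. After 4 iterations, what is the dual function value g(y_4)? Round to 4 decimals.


Dual ascent for LP: min 2*x1 + 10*x2, 1*x1 + 4*x2 = 14, 0 <= x_i <= 5
Step 1: y^k = 0.0, reduced costs: (2.0, 10.0)
  x^k = (0.0, 0.0), subgradient = b - a^T x = 14.0
  y^{k+1} = 0.0 + 0.2*14.0 = 2.8
Step 2: y^k = 2.8, reduced costs: (-0.8, -1.2)
  x^k = (5.0, 5.0), subgradient = b - a^T x = -11.0
  y^{k+1} = 2.8 + 0.2*-11.0 = 0.6
Step 3: y^k = 0.6, reduced costs: (1.4, 7.6)
  x^k = (0.0, 0.0), subgradient = b - a^T x = 14.0
  y^{k+1} = 0.6 + 0.2*14.0 = 3.4
Step 4: y^k = 3.4, reduced costs: (-1.4, -3.6)
  x^k = (5.0, 5.0), subgradient = b - a^T x = -11.0
  y^{k+1} = 3.4 + 0.2*-11.0 = 1.2
Dual objective at y_4 = 1.2: reduced costs (0.8, 5.2), box minimizer x = (0.0, 0.0)
g(y_4) = b*y + (c1 - a1*y)*x1 + (c2 - a2*y)*x2 = 14*1.2 + 0.8*0.0 + 5.2*0.0 = 16.8 + 0.0 + 0.0 = 16.8
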